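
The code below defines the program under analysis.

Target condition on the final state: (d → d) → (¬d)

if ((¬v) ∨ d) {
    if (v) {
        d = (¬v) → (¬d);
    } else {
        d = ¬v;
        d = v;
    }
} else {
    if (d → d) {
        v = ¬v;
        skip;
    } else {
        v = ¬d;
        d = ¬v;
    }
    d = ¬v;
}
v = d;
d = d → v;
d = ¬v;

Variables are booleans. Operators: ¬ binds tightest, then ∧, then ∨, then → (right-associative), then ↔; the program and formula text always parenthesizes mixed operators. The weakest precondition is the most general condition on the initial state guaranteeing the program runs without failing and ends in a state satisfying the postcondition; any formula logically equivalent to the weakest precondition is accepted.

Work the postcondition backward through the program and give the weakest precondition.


Working backward. After the program, the postcondition (d → d) → (¬d) must hold; in canonical form it is ¬d.
Before d := ¬v: v
Before d := d → v: v
Before v := d: d
Then branch requires (v → ((¬v) → (¬d))) ∧ ((¬v) → v); else branch requires v.
Before the if: (((¬v) ∨ d) → ((v → ((¬v) → (¬d))) ∧ ((¬v) → v))) ∧ ((¬((¬v) ∨ d)) → v)
Answer: WP = (((¬v) ∨ d) → ((v → ((¬v) → (¬d))) ∧ ((¬v) → v))) ∧ ((¬((¬v) ∨ d)) → v)


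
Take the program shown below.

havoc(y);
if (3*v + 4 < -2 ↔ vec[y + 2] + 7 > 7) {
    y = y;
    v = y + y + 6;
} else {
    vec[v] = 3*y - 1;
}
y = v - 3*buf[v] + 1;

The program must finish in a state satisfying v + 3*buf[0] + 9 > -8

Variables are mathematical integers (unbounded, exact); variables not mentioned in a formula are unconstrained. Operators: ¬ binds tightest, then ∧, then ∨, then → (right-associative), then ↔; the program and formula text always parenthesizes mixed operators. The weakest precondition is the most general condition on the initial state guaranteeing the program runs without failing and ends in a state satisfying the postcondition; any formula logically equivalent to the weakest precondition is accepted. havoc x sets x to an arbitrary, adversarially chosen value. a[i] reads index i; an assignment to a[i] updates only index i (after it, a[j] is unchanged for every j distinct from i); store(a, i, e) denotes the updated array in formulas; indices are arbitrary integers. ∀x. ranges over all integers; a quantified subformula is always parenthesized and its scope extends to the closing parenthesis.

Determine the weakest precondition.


Working backward. After the program, the postcondition v + 3*buf[0] + 9 > -8 must hold; in canonical form it is 3*buf[0] + v > -17.
Before y := v - 3*buf[v] + 1: 3*buf[0] + v > -17
Then branch requires 3*buf[0] + 2*y > -23; else branch requires 3*buf[0] + v > -17.
Before the if: ((3*v < -6 ↔ vec[y + 2] > 0) → 3*buf[0] + 2*y > -23) ∧ ((¬(3*v < -6 ↔ vec[y + 2] > 0)) → 3*buf[0] + v > -17)
Before havoc y: ∀y_1. (((3*v < -6 ↔ vec[y_1 + 2] > 0) → 3*buf[0] + 2*y_1 > -23) ∧ ((¬(3*v < -6 ↔ vec[y_1 + 2] > 0)) → 3*buf[0] + v > -17))
Answer: WP = ∀y_1. (((3*v < -6 ↔ vec[y_1 + 2] > 0) → 3*buf[0] + 2*y_1 > -23) ∧ ((¬(3*v < -6 ↔ vec[y_1 + 2] > 0)) → 3*buf[0] + v > -17))


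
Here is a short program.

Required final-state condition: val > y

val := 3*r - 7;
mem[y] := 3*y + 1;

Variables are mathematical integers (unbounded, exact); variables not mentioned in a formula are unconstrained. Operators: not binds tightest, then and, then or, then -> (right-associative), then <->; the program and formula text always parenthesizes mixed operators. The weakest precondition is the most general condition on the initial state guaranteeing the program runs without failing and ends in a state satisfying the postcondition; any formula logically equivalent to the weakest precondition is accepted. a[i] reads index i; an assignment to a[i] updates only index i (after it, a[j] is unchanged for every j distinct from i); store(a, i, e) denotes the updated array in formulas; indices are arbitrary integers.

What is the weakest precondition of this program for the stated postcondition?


Working backward. After the program, val > y must hold.
Before mem[y] := 3*y + 1: val > y
Before val := 3*r - 7: 3*r > y + 7
Answer: WP = 3*r > y + 7


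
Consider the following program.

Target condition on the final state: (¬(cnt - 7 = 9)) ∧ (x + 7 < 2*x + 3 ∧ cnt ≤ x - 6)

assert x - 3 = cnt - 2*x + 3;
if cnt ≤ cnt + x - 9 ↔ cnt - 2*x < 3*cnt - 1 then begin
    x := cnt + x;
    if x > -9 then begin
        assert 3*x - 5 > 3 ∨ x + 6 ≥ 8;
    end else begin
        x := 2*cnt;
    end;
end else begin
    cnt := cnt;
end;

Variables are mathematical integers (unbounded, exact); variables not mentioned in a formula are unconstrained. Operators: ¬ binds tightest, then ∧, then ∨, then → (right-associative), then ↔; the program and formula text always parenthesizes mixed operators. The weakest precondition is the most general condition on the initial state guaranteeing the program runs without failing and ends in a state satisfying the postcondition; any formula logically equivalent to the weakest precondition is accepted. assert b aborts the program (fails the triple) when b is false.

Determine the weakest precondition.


Working backward. After the program, the postcondition (¬(cnt - 7 = 9)) ∧ (x + 7 < 2*x + 3 ∧ cnt ≤ x - 6) must hold; in canonical form it is (¬(cnt = 16)) ∧ x > 4 ∧ cnt ≤ x - 6.
Then branch requires (cnt + x > -9 → ((3*cnt + 3*x > 8 ∨ cnt + x ≥ 2) ∧ (¬(cnt = 16)) ∧ cnt + x > 4 ∧ x ≥ 6)) ∧ ((¬(cnt + x > -9)) → ((¬(cnt = 16)) ∧ 2*cnt > 4 ∧ cnt ≥ 6)); else branch requires (¬(cnt = 16)) ∧ x > 4 ∧ cnt ≤ x - 6.
Before the if: ((x ≥ 9 ↔ 2*cnt + 2*x > 1) → ((cnt + x > -9 → ((3*cnt + 3*x > 8 ∨ cnt + x ≥ 2) ∧ (¬(cnt = 16)) ∧ cnt + x > 4 ∧ x ≥ 6)) ∧ ((¬(cnt + x > -9)) → ((¬(cnt = 16)) ∧ 2*cnt > 4 ∧ cnt ≥ 6)))) ∧ ((¬(x ≥ 9 ↔ 2*cnt + 2*x > 1)) → ((¬(cnt = 16)) ∧ x > 4 ∧ cnt ≤ x - 6))
Before assert x - 3 = cnt - 2*x + 3: 3*x = cnt + 6 ∧ ((x ≥ 9 ↔ 2*cnt + 2*x > 1) → ((cnt + x > -9 → ((3*cnt + 3*x > 8 ∨ cnt + x ≥ 2) ∧ (¬(cnt = 16)) ∧ cnt + x > 4 ∧ x ≥ 6)) ∧ ((¬(cnt + x > -9)) → ((¬(cnt = 16)) ∧ 2*cnt > 4 ∧ cnt ≥ 6)))) ∧ ((¬(x ≥ 9 ↔ 2*cnt + 2*x > 1)) → ((¬(cnt = 16)) ∧ x > 4 ∧ cnt ≤ x - 6))
Answer: WP = 3*x = cnt + 6 ∧ ((x ≥ 9 ↔ 2*cnt + 2*x > 1) → ((cnt + x > -9 → ((3*cnt + 3*x > 8 ∨ cnt + x ≥ 2) ∧ (¬(cnt = 16)) ∧ cnt + x > 4 ∧ x ≥ 6)) ∧ ((¬(cnt + x > -9)) → ((¬(cnt = 16)) ∧ 2*cnt > 4 ∧ cnt ≥ 6)))) ∧ ((¬(x ≥ 9 ↔ 2*cnt + 2*x > 1)) → ((¬(cnt = 16)) ∧ x > 4 ∧ cnt ≤ x - 6))


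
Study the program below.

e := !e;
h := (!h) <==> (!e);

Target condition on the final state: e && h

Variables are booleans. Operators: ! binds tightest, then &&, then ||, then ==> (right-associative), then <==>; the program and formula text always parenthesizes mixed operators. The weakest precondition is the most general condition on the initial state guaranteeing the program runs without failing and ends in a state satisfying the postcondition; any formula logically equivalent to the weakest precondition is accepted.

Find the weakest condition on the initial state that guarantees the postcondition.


Working backward. After the program, e && h must hold.
Before h := (!h) <==> (!e): e && ((!h) <==> (!e))
Before e := !e: (!e) && ((!h) <==> e)
Answer: WP = (!e) && ((!h) <==> e)


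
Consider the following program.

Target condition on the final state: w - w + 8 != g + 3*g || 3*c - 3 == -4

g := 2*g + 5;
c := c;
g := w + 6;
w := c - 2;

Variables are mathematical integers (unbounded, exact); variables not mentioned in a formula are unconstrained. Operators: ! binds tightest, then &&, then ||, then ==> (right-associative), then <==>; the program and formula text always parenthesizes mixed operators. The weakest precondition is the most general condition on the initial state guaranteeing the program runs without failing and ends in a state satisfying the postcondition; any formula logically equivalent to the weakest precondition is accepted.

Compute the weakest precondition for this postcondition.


Working backward. After the program, the postcondition w - w + 8 != g + 3*g || 3*c - 3 == -4 must hold; in canonical form it is 4*g != 8 || 3*c == -1.
Before w := c - 2: 4*g != 8 || 3*c == -1
Before g := w + 6: 4*w != -16 || 3*c == -1
Before c := c: 4*w != -16 || 3*c == -1
Before g := 2*g + 5: 4*w != -16 || 3*c == -1
Answer: WP = 4*w != -16 || 3*c == -1


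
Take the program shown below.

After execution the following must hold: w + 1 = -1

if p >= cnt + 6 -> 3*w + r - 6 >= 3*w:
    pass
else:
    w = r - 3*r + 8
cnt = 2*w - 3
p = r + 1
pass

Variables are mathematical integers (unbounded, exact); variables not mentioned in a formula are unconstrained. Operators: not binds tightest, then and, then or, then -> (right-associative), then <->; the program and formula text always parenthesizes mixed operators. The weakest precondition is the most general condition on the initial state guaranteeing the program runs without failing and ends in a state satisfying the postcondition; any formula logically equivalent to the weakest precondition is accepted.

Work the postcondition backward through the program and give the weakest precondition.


Working backward. After the program, the postcondition w + 1 = -1 must hold; in canonical form it is w = -2.
Before skip: w = -2
Before p := r + 1: w = -2
Before cnt := 2*w - 3: w = -2
Then branch requires w = -2; else branch requires 2*r = 10.
Before the if: ((p >= cnt + 6 -> r >= 6) -> w = -2) and ((not (p >= cnt + 6 -> r >= 6)) -> 2*r = 10)
Answer: WP = ((p >= cnt + 6 -> r >= 6) -> w = -2) and ((not (p >= cnt + 6 -> r >= 6)) -> 2*r = 10)


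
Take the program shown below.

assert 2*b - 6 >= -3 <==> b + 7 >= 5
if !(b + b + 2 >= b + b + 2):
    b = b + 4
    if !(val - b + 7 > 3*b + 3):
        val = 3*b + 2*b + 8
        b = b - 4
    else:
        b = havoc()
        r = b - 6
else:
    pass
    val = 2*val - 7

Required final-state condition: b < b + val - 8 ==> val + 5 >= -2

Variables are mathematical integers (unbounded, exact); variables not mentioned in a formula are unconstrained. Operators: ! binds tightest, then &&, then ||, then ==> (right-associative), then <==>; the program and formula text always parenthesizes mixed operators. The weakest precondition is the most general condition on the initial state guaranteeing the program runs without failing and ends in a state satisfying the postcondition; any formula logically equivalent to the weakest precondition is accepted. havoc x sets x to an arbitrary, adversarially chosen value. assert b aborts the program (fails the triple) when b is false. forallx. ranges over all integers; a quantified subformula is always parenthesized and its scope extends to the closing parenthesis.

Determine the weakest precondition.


Working backward. After the program, the postcondition b < b + val - 8 ==> val + 5 >= -2 must hold; in canonical form it is val > 8 ==> val >= -7.
Then branch requires ((!(val > 4*b + 12)) ==> (5*b > -20 ==> 5*b >= -35)) && (val > 4*b + 12 ==> (val > 8 ==> val >= -7)); else branch requires 2*val > 15 ==> 2*val >= 0.
Before the if: 2*val > 15 ==> 2*val >= 0
Before assert 2*b - 6 >= -3 <==> b + 7 >= 5: (2*b >= 3 <==> b >= -2) && (2*val > 15 ==> 2*val >= 0)
Answer: WP = (2*b >= 3 <==> b >= -2) && (2*val > 15 ==> 2*val >= 0)


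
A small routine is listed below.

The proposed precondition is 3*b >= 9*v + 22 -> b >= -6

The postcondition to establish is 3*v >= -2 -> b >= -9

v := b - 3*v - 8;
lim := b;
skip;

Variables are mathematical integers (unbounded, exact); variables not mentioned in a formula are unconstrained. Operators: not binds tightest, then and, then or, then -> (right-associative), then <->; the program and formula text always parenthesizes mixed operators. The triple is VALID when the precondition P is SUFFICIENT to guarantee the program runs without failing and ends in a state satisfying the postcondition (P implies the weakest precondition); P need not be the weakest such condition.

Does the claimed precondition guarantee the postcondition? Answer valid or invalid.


Working backward. After the program, 3*v >= -2 -> b >= -9 must hold.
Before skip: 3*v >= -2 -> b >= -9
Before lim := b: 3*v >= -2 -> b >= -9
Before v := b - 3*v - 8: 3*b >= 9*v + 22 -> b >= -9
The weakest precondition is 3*b >= 9*v + 22 -> b >= -9.
Check whether 3*b >= 9*v + 22 -> b >= -6 implies it.
Every state satisfying the precondition satisfies the weakest precondition: the implication holds.
Answer: valid


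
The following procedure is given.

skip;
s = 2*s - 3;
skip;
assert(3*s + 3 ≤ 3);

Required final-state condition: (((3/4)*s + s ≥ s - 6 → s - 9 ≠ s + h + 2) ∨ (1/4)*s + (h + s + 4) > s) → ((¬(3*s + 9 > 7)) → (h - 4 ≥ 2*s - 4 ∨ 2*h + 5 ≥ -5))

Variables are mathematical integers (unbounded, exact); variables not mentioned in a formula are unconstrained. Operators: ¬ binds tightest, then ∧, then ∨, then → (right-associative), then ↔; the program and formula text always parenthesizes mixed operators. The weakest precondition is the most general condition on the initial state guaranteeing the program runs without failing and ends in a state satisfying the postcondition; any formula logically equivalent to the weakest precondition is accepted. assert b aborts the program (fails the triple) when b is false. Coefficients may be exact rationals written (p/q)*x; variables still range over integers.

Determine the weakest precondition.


Working backward. After the program, the postcondition (((3/4)*s + s ≥ s - 6 → s - 9 ≠ s + h + 2) ∨ (1/4)*s + (h + s + 4) > s) → ((¬(3*s + 9 > 7)) → (h - 4 ≥ 2*s - 4 ∨ 2*h + 5 ≥ -5)) must hold; in canonical form it is (((3/4)*s ≥ -6 → h ≠ -11) ∨ h + (1/4)*s > -4) → ((¬(3*s > -2)) → (h ≥ 2*s ∨ 2*h ≥ -10)).
Before assert 3*s + 3 ≤ 3: 3*s ≤ 0 ∧ ((((3/4)*s ≥ -6 → h ≠ -11) ∨ h + (1/4)*s > -4) → ((¬(3*s > -2)) → (h ≥ 2*s ∨ 2*h ≥ -10)))
Before skip: 3*s ≤ 0 ∧ ((((3/4)*s ≥ -6 → h ≠ -11) ∨ h + (1/4)*s > -4) → ((¬(3*s > -2)) → (h ≥ 2*s ∨ 2*h ≥ -10)))
Before s := 2*s - 3: 6*s ≤ 9 ∧ ((((3/2)*s ≥ -15/4 → h ≠ -11) ∨ h + (1/2)*s > -13/4) → ((¬(6*s > 7)) → (h ≥ 4*s - 6 ∨ 2*h ≥ -10)))
Before skip: 6*s ≤ 9 ∧ ((((3/2)*s ≥ -15/4 → h ≠ -11) ∨ h + (1/2)*s > -13/4) → ((¬(6*s > 7)) → (h ≥ 4*s - 6 ∨ 2*h ≥ -10)))
Answer: WP = 6*s ≤ 9 ∧ ((((3/2)*s ≥ -15/4 → h ≠ -11) ∨ h + (1/2)*s > -13/4) → ((¬(6*s > 7)) → (h ≥ 4*s - 6 ∨ 2*h ≥ -10)))


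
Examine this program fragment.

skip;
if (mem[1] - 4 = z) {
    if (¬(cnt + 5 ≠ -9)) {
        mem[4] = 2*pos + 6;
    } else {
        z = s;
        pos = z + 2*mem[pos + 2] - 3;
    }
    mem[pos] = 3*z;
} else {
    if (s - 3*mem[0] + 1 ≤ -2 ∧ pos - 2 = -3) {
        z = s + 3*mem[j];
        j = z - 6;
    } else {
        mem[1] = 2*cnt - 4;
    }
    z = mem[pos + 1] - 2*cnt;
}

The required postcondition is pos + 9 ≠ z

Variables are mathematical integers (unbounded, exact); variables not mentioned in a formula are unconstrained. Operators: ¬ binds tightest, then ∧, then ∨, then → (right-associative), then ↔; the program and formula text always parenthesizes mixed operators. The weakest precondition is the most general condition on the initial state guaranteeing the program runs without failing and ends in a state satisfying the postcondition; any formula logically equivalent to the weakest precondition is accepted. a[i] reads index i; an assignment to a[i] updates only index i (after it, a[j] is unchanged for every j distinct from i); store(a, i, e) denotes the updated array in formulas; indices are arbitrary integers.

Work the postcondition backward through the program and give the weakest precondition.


Working backward. After the program, the postcondition pos + 9 ≠ z must hold; in canonical form it is pos ≠ z - 9.
Then branch requires ((¬(cnt ≠ -14)) → pos ≠ z - 9) ∧ (cnt ≠ -14 → 2*mem[pos + 2] ≠ -6); else branch requires ((s ≤ 3*mem[0] - 3 ∧ pos = -1) → 2*cnt + pos ≠ mem[pos + 1] - 9) ∧ ((¬(s ≤ 3*mem[0] - 3 ∧ pos = -1)) → 2*cnt + pos ≠ store(mem, 1, 2*cnt - 4)[pos + 1] - 9).
Before the if: (mem[1] = z + 4 → (((¬(cnt ≠ -14)) → pos ≠ z - 9) ∧ (cnt ≠ -14 → 2*mem[pos + 2] ≠ -6))) ∧ ((¬(mem[1] = z + 4)) → (((s ≤ 3*mem[0] - 3 ∧ pos = -1) → 2*cnt + pos ≠ mem[pos + 1] - 9) ∧ ((¬(s ≤ 3*mem[0] - 3 ∧ pos = -1)) → 2*cnt + pos ≠ store(mem, 1, 2*cnt - 4)[pos + 1] - 9)))
Before skip: (mem[1] = z + 4 → (((¬(cnt ≠ -14)) → pos ≠ z - 9) ∧ (cnt ≠ -14 → 2*mem[pos + 2] ≠ -6))) ∧ ((¬(mem[1] = z + 4)) → (((s ≤ 3*mem[0] - 3 ∧ pos = -1) → 2*cnt + pos ≠ mem[pos + 1] - 9) ∧ ((¬(s ≤ 3*mem[0] - 3 ∧ pos = -1)) → 2*cnt + pos ≠ store(mem, 1, 2*cnt - 4)[pos + 1] - 9)))
Answer: WP = (mem[1] = z + 4 → (((¬(cnt ≠ -14)) → pos ≠ z - 9) ∧ (cnt ≠ -14 → 2*mem[pos + 2] ≠ -6))) ∧ ((¬(mem[1] = z + 4)) → (((s ≤ 3*mem[0] - 3 ∧ pos = -1) → 2*cnt + pos ≠ mem[pos + 1] - 9) ∧ ((¬(s ≤ 3*mem[0] - 3 ∧ pos = -1)) → 2*cnt + pos ≠ store(mem, 1, 2*cnt - 4)[pos + 1] - 9)))


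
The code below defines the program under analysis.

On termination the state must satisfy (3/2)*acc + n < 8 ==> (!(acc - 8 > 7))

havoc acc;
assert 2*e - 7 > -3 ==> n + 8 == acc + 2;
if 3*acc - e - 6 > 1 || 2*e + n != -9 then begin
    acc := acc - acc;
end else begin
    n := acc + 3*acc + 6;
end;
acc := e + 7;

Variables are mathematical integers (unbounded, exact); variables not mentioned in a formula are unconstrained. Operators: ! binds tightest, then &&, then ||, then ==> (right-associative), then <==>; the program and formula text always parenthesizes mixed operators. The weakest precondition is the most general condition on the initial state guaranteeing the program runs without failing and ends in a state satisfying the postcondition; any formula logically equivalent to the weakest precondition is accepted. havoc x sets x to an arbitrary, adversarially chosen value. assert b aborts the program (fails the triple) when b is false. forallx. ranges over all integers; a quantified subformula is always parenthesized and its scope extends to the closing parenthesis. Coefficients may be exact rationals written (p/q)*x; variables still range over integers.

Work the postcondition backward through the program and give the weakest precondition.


Working backward. After the program, the postcondition (3/2)*acc + n < 8 ==> (!(acc - 8 > 7)) must hold; in canonical form it is (3/2)*acc + n < 8 ==> (!(acc > 15)).
Before acc := e + 7: (3/2)*e + n < -5/2 ==> (!(e > 8))
Then branch requires (3/2)*e + n < -5/2 ==> (!(e > 8)); else branch requires 4*acc + (3/2)*e < -17/2 ==> (!(e > 8)).
Before the if: ((3*acc > e + 7 || 2*e + n != -9) ==> ((3/2)*e + n < -5/2 ==> (!(e > 8)))) && ((!(3*acc > e + 7 || 2*e + n != -9)) ==> (4*acc + (3/2)*e < -17/2 ==> (!(e > 8))))
Before assert 2*e - 7 > -3 ==> n + 8 == acc + 2: (2*e > 4 ==> n == acc - 6) && ((3*acc > e + 7 || 2*e + n != -9) ==> ((3/2)*e + n < -5/2 ==> (!(e > 8)))) && ((!(3*acc > e + 7 || 2*e + n != -9)) ==> (4*acc + (3/2)*e < -17/2 ==> (!(e > 8))))
Before havoc acc: forall acc_1. ((2*e > 4 ==> n == acc_1 - 6) && ((3*acc_1 > e + 7 || 2*e + n != -9) ==> ((3/2)*e + n < -5/2 ==> (!(e > 8)))) && ((!(3*acc_1 > e + 7 || 2*e + n != -9)) ==> (4*acc_1 + (3/2)*e < -17/2 ==> (!(e > 8)))))
Answer: WP = forall acc_1. ((2*e > 4 ==> n == acc_1 - 6) && ((3*acc_1 > e + 7 || 2*e + n != -9) ==> ((3/2)*e + n < -5/2 ==> (!(e > 8)))) && ((!(3*acc_1 > e + 7 || 2*e + n != -9)) ==> (4*acc_1 + (3/2)*e < -17/2 ==> (!(e > 8)))))


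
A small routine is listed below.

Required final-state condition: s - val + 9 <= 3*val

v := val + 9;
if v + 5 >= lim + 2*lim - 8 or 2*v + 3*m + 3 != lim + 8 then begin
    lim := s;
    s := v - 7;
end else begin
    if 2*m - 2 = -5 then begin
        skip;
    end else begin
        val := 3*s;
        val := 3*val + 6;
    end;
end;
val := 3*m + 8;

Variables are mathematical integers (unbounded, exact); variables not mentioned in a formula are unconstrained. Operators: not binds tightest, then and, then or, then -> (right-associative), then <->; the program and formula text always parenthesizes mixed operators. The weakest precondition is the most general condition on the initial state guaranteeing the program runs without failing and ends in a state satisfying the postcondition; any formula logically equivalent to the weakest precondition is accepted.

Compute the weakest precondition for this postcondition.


Working backward. After the program, the postcondition s - val + 9 <= 3*val must hold; in canonical form it is s <= 4*val - 9.
Before val := 3*m + 8: s <= 12*m + 23
Then branch requires v <= 12*m + 30; else branch requires (2*m = -3 -> s <= 12*m + 23) and ((not (2*m = -3)) -> s <= 12*m + 23).
Before the if: ((v >= 3*lim - 13 or 3*m + 2*v != lim + 5) -> v <= 12*m + 30) and ((not (v >= 3*lim - 13 or 3*m + 2*v != lim + 5)) -> ((2*m = -3 -> s <= 12*m + 23) and ((not (2*m = -3)) -> s <= 12*m + 23)))
Before v := val + 9: ((val >= 3*lim - 22 or 3*m + 2*val != lim - 13) -> val <= 12*m + 21) and ((not (val >= 3*lim - 22 or 3*m + 2*val != lim - 13)) -> ((2*m = -3 -> s <= 12*m + 23) and ((not (2*m = -3)) -> s <= 12*m + 23)))
Answer: WP = ((val >= 3*lim - 22 or 3*m + 2*val != lim - 13) -> val <= 12*m + 21) and ((not (val >= 3*lim - 22 or 3*m + 2*val != lim - 13)) -> ((2*m = -3 -> s <= 12*m + 23) and ((not (2*m = -3)) -> s <= 12*m + 23)))


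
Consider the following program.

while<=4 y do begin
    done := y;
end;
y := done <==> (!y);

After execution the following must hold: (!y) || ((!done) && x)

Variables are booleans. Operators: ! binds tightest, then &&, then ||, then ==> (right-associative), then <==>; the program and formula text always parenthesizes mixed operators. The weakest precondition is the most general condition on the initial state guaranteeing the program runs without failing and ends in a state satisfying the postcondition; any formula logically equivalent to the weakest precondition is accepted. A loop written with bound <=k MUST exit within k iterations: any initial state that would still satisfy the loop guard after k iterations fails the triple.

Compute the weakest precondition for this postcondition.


Working backward. After the program, (!y) || ((!done) && x) must hold.
Before y := done <==> (!y): (!(done <==> (!y))) || ((!done) && x)
Before the loop (bound <=4), unroll the exhaustion recursion (WP_0 = exit-now case; WP_j = one more guarded iteration, up to j = 4):
  WP_0: (!y) && ((!(done <==> (!y))) || ((!done) && x))
  WP_1: (y ==> ((!y) && ((!(y <==> (!y))) || ((!y) && x)))) && ((!y) ==> ((!(done <==> (!y))) || ((!done) && x)))
  WP_2: (y ==> ((y ==> ((!y) && ((!(y <==> (!y))) || ((!y) && x)))) && ((!y) ==> ((!(y <==> (!y))) || ((!y) && x))))) && ((!y) ==> ((!(done <==> (!y))) || ((!done) && x)))
  WP_3: (y ==> ((y ==> ((y ==> ((!y) && ((!(y <==> (!y))) || ((!y) && x)))) && ((!y) ==> ((!(y <==> (!y))) || ((!y) && x))))) && ((!y) ==> ((!(y <==> (!y))) || ((!y) && x))))) && ((!y) ==> ((!(done <==> (!y))) || ((!done) && x)))
  WP_4: (y ==> ((y ==> ((y ==> ((y ==> ((!y) && ((!(y <==> (!y))) || ((!y) && x)))) && ((!y) ==> ((!(y <==> (!y))) || ((!y) && x))))) && ((!y) ==> ((!(y <==> (!y))) || ((!y) && x))))) && ((!y) ==> ((!(y <==> (!y))) || ((!y) && x))))) && ((!y) ==> ((!(done <==> (!y))) || ((!done) && x)))
So before the loop: (y ==> ((y ==> ((y ==> ((y ==> ((!y) && ((!(y <==> (!y))) || ((!y) && x)))) && ((!y) ==> ((!(y <==> (!y))) || ((!y) && x))))) && ((!y) ==> ((!(y <==> (!y))) || ((!y) && x))))) && ((!y) ==> ((!(y <==> (!y))) || ((!y) && x))))) && ((!y) ==> ((!(done <==> (!y))) || ((!done) && x)))
Answer: WP = (y ==> ((y ==> ((y ==> ((y ==> ((!y) && ((!(y <==> (!y))) || ((!y) && x)))) && ((!y) ==> ((!(y <==> (!y))) || ((!y) && x))))) && ((!y) ==> ((!(y <==> (!y))) || ((!y) && x))))) && ((!y) ==> ((!(y <==> (!y))) || ((!y) && x))))) && ((!y) ==> ((!(done <==> (!y))) || ((!done) && x)))


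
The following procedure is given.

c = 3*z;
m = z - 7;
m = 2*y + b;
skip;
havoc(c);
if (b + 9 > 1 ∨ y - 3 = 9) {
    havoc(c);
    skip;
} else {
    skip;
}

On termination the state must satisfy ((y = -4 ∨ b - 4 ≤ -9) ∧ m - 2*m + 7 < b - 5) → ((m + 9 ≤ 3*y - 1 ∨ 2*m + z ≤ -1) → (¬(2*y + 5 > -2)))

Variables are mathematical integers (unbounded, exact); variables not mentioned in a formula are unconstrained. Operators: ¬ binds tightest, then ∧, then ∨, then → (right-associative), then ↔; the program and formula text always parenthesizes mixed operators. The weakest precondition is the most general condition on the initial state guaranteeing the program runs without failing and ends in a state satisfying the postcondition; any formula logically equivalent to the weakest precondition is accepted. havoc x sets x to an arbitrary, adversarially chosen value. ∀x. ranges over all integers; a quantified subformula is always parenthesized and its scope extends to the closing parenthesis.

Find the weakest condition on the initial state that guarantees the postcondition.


Working backward. After the program, the postcondition ((y = -4 ∨ b - 4 ≤ -9) ∧ m - 2*m + 7 < b - 5) → ((m + 9 ≤ 3*y - 1 ∨ 2*m + z ≤ -1) → (¬(2*y + 5 > -2))) must hold; in canonical form it is ((y = -4 ∨ b ≤ -5) ∧ b + m > 12) → ((m ≤ 3*y - 10 ∨ 2*m + z ≤ -1) → (¬(2*y > -7))).
Then branch requires ((y = -4 ∨ b ≤ -5) ∧ b + m > 12) → ((m ≤ 3*y - 10 ∨ 2*m + z ≤ -1) → (¬(2*y > -7))); else branch requires ((y = -4 ∨ b ≤ -5) ∧ b + m > 12) → ((m ≤ 3*y - 10 ∨ 2*m + z ≤ -1) → (¬(2*y > -7))).
Before the if: ((b > -8 ∨ y = 12) → (((y = -4 ∨ b ≤ -5) ∧ b + m > 12) → ((m ≤ 3*y - 10 ∨ 2*m + z ≤ -1) → (¬(2*y > -7))))) ∧ ((¬(b > -8 ∨ y = 12)) → (((y = -4 ∨ b ≤ -5) ∧ b + m > 12) → ((m ≤ 3*y - 10 ∨ 2*m + z ≤ -1) → (¬(2*y > -7)))))
Before havoc c: ((b > -8 ∨ y = 12) → (((y = -4 ∨ b ≤ -5) ∧ b + m > 12) → ((m ≤ 3*y - 10 ∨ 2*m + z ≤ -1) → (¬(2*y > -7))))) ∧ ((¬(b > -8 ∨ y = 12)) → (((y = -4 ∨ b ≤ -5) ∧ b + m > 12) → ((m ≤ 3*y - 10 ∨ 2*m + z ≤ -1) → (¬(2*y > -7)))))
Before skip: ((b > -8 ∨ y = 12) → (((y = -4 ∨ b ≤ -5) ∧ b + m > 12) → ((m ≤ 3*y - 10 ∨ 2*m + z ≤ -1) → (¬(2*y > -7))))) ∧ ((¬(b > -8 ∨ y = 12)) → (((y = -4 ∨ b ≤ -5) ∧ b + m > 12) → ((m ≤ 3*y - 10 ∨ 2*m + z ≤ -1) → (¬(2*y > -7)))))
Before m := 2*y + b: ((b > -8 ∨ y = 12) → (((y = -4 ∨ b ≤ -5) ∧ 2*b + 2*y > 12) → ((b ≤ y - 10 ∨ 2*b + 4*y + z ≤ -1) → (¬(2*y > -7))))) ∧ ((¬(b > -8 ∨ y = 12)) → (((y = -4 ∨ b ≤ -5) ∧ 2*b + 2*y > 12) → ((b ≤ y - 10 ∨ 2*b + 4*y + z ≤ -1) → (¬(2*y > -7)))))
Before m := z - 7: ((b > -8 ∨ y = 12) → (((y = -4 ∨ b ≤ -5) ∧ 2*b + 2*y > 12) → ((b ≤ y - 10 ∨ 2*b + 4*y + z ≤ -1) → (¬(2*y > -7))))) ∧ ((¬(b > -8 ∨ y = 12)) → (((y = -4 ∨ b ≤ -5) ∧ 2*b + 2*y > 12) → ((b ≤ y - 10 ∨ 2*b + 4*y + z ≤ -1) → (¬(2*y > -7)))))
Before c := 3*z: ((b > -8 ∨ y = 12) → (((y = -4 ∨ b ≤ -5) ∧ 2*b + 2*y > 12) → ((b ≤ y - 10 ∨ 2*b + 4*y + z ≤ -1) → (¬(2*y > -7))))) ∧ ((¬(b > -8 ∨ y = 12)) → (((y = -4 ∨ b ≤ -5) ∧ 2*b + 2*y > 12) → ((b ≤ y - 10 ∨ 2*b + 4*y + z ≤ -1) → (¬(2*y > -7)))))
Answer: WP = ((b > -8 ∨ y = 12) → (((y = -4 ∨ b ≤ -5) ∧ 2*b + 2*y > 12) → ((b ≤ y - 10 ∨ 2*b + 4*y + z ≤ -1) → (¬(2*y > -7))))) ∧ ((¬(b > -8 ∨ y = 12)) → (((y = -4 ∨ b ≤ -5) ∧ 2*b + 2*y > 12) → ((b ≤ y - 10 ∨ 2*b + 4*y + z ≤ -1) → (¬(2*y > -7)))))


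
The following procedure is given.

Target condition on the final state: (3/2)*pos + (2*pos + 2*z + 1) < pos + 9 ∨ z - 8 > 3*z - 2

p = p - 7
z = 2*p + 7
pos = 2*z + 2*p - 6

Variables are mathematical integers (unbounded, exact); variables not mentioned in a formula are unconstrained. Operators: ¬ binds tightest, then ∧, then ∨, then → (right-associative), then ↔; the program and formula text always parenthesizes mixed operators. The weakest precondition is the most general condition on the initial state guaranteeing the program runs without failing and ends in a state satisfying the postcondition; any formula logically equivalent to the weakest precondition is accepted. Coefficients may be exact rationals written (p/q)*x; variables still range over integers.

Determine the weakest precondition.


Working backward. After the program, the postcondition (3/2)*pos + (2*pos + 2*z + 1) < pos + 9 ∨ z - 8 > 3*z - 2 must hold; in canonical form it is (5/2)*pos + 2*z < 8 ∨ 2*z < -6.
Before pos := 2*z + 2*p - 6: 5*p + 7*z < 23 ∨ 2*z < -6
Before z := 2*p + 7: 19*p < -26 ∨ 4*p < -20
Before p := p - 7: 19*p < 107 ∨ 4*p < 8
Answer: WP = 19*p < 107 ∨ 4*p < 8


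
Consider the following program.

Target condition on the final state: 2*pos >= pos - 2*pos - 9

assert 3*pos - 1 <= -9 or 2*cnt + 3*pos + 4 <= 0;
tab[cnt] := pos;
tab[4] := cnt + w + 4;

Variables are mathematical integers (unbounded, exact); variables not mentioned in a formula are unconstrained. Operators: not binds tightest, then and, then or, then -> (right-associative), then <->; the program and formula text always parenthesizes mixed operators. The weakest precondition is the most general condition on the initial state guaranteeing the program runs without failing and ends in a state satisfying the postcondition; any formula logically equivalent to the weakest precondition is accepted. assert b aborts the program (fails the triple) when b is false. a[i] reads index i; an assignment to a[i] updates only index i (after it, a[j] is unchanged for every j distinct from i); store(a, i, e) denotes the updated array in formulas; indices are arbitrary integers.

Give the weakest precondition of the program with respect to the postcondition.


Working backward. After the program, the postcondition 2*pos >= pos - 2*pos - 9 must hold; in canonical form it is 3*pos >= -9.
Before tab[4] := cnt + w + 4: 3*pos >= -9
Before tab[cnt] := pos: 3*pos >= -9
Before assert 3*pos - 1 <= -9 or 2*cnt + 3*pos + 4 <= 0: (3*pos <= -8 or 2*cnt + 3*pos <= -4) and 3*pos >= -9
Answer: WP = (3*pos <= -8 or 2*cnt + 3*pos <= -4) and 3*pos >= -9


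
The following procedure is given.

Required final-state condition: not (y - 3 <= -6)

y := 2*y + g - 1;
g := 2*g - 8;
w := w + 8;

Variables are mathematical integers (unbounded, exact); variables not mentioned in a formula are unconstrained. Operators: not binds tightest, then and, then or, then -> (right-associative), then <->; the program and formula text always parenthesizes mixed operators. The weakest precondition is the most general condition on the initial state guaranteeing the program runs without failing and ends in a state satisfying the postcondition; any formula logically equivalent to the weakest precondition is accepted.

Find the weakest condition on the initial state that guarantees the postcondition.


Working backward. After the program, the postcondition not (y - 3 <= -6) must hold; in canonical form it is not (y <= -3).
Before w := w + 8: not (y <= -3)
Before g := 2*g - 8: not (y <= -3)
Before y := 2*y + g - 1: not (g + 2*y <= -2)
Answer: WP = not (g + 2*y <= -2)


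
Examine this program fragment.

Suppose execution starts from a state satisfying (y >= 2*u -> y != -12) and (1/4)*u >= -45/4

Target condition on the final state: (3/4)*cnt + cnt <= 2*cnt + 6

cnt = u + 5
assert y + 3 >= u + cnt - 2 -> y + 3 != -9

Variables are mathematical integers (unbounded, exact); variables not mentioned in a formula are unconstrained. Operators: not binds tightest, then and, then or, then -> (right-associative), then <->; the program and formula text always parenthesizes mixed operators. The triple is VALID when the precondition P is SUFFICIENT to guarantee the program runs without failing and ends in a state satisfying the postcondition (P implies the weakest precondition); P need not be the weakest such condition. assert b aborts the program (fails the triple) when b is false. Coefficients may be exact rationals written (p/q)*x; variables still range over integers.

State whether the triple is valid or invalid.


Working backward. After the program, the postcondition (3/4)*cnt + cnt <= 2*cnt + 6 must hold; in canonical form it is (1/4)*cnt >= -6.
Before assert y + 3 >= u + cnt - 2 -> y + 3 != -9: (y >= cnt + u - 5 -> y != -12) and (1/4)*cnt >= -6
Before cnt := u + 5: (y >= 2*u -> y != -12) and (1/4)*u >= -29/4
The weakest precondition is (y >= 2*u -> y != -12) and (1/4)*u >= -29/4.
Check whether (y >= 2*u -> y != -12) and (1/4)*u >= -45/4 implies it.
Countermodel: at the initial state u = -45, y = -11, the precondition holds but the weakest precondition fails.
Answer: invalid


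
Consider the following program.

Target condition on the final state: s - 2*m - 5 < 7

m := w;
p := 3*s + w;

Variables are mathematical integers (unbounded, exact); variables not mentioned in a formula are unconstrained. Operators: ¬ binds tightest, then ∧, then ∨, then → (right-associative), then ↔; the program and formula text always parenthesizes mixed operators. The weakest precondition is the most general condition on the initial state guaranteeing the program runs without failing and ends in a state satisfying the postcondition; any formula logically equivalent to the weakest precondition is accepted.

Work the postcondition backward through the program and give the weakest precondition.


Working backward. After the program, the postcondition s - 2*m - 5 < 7 must hold; in canonical form it is s < 2*m + 12.
Before p := 3*s + w: s < 2*m + 12
Before m := w: s < 2*w + 12
Answer: WP = s < 2*w + 12


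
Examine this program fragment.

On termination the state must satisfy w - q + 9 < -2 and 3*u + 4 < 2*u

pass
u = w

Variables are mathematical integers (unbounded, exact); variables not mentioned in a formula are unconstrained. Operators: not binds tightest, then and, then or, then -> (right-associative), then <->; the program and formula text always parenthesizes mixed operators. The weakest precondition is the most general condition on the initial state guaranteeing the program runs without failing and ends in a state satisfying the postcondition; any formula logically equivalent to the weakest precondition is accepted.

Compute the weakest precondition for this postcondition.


Working backward. After the program, the postcondition w - q + 9 < -2 and 3*u + 4 < 2*u must hold; in canonical form it is w < q - 11 and u < -4.
Before u := w: w < q - 11 and w < -4
Before skip: w < q - 11 and w < -4
Answer: WP = w < q - 11 and w < -4


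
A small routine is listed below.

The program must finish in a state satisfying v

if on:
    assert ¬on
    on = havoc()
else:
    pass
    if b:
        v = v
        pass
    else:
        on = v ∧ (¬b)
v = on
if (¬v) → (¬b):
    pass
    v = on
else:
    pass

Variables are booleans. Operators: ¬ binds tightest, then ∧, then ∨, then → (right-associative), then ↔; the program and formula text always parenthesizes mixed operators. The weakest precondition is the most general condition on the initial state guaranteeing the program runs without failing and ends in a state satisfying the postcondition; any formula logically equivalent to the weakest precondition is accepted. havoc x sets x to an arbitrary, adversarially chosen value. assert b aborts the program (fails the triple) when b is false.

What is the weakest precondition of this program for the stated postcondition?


Working backward. After the program, v must hold.
Then branch requires on; else branch requires v.
Before the if: (((¬v) → (¬b)) → on) ∧ ((¬((¬v) → (¬b))) → v)
Before v := on: (((¬on) → (¬b)) → on) ∧ ((¬((¬on) → (¬b))) → on)
Then branch requires false; else branch requires (b → ((((¬on) → (¬b)) → on) ∧ ((¬((¬on) → (¬b))) → on))) ∧ ((¬b) → ((((¬(v ∧ (¬b))) → (¬b)) → (v ∧ (¬b))) ∧ ((¬((¬(v ∧ (¬b))) → (¬b))) → (v ∧ (¬b))))).
Before the if: (¬on) ∧ ((¬on) → ((b → ((((¬on) → (¬b)) → on) ∧ ((¬((¬on) → (¬b))) → on))) ∧ ((¬b) → ((((¬(v ∧ (¬b))) → (¬b)) → (v ∧ (¬b))) ∧ ((¬((¬(v ∧ (¬b))) → (¬b))) → (v ∧ (¬b)))))))
Answer: WP = (¬on) ∧ ((¬on) → ((b → ((((¬on) → (¬b)) → on) ∧ ((¬((¬on) → (¬b))) → on))) ∧ ((¬b) → ((((¬(v ∧ (¬b))) → (¬b)) → (v ∧ (¬b))) ∧ ((¬((¬(v ∧ (¬b))) → (¬b))) → (v ∧ (¬b)))))))


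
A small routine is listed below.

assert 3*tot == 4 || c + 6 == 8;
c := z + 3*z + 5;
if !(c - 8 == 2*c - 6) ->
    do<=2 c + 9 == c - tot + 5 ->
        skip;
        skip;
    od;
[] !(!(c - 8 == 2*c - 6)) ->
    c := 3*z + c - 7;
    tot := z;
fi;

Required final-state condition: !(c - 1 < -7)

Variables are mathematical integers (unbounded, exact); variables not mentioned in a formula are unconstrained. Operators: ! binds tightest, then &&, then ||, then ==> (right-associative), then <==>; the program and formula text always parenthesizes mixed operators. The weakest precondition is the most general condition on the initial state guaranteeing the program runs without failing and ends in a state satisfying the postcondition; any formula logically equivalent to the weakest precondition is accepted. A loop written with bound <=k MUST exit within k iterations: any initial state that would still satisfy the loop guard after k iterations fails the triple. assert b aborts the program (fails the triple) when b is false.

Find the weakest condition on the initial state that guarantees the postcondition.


Working backward. After the program, the postcondition !(c - 1 < -7) must hold; in canonical form it is !(c < -6).
Then branch requires (tot == -4 ==> ((tot == -4 ==> ((!(tot == -4)) && (!(c < -6)))) && ((!(tot == -4)) ==> (!(c < -6))))) && ((!(tot == -4)) ==> (!(c < -6))); else branch requires !(c + 3*z < 1).
Before the if: ((!(c == -2)) ==> ((tot == -4 ==> ((tot == -4 ==> ((!(tot == -4)) && (!(c < -6)))) && ((!(tot == -4)) ==> (!(c < -6))))) && ((!(tot == -4)) ==> (!(c < -6))))) && (c == -2 ==> (!(c + 3*z < 1)))
Before c := z + 3*z + 5: ((!(4*z == -7)) ==> ((tot == -4 ==> ((tot == -4 ==> ((!(tot == -4)) && (!(4*z < -11)))) && ((!(tot == -4)) ==> (!(4*z < -11))))) && ((!(tot == -4)) ==> (!(4*z < -11))))) && (4*z == -7 ==> (!(7*z < -4)))
Before assert 3*tot == 4 || c + 6 == 8: (3*tot == 4 || c == 2) && ((!(4*z == -7)) ==> ((tot == -4 ==> ((tot == -4 ==> ((!(tot == -4)) && (!(4*z < -11)))) && ((!(tot == -4)) ==> (!(4*z < -11))))) && ((!(tot == -4)) ==> (!(4*z < -11))))) && (4*z == -7 ==> (!(7*z < -4)))
Answer: WP = (3*tot == 4 || c == 2) && ((!(4*z == -7)) ==> ((tot == -4 ==> ((tot == -4 ==> ((!(tot == -4)) && (!(4*z < -11)))) && ((!(tot == -4)) ==> (!(4*z < -11))))) && ((!(tot == -4)) ==> (!(4*z < -11))))) && (4*z == -7 ==> (!(7*z < -4)))


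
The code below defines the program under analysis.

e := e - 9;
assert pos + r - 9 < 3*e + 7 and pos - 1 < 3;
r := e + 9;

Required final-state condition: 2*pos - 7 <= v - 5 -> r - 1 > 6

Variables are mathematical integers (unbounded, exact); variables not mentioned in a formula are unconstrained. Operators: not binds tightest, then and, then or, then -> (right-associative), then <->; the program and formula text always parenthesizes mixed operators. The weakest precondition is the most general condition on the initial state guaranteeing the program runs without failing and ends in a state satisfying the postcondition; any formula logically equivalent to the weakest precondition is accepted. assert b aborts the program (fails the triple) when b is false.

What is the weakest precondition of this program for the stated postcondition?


Working backward. After the program, the postcondition 2*pos - 7 <= v - 5 -> r - 1 > 6 must hold; in canonical form it is 2*pos <= v + 2 -> r > 7.
Before r := e + 9: 2*pos <= v + 2 -> e > -2
Before assert pos + r - 9 < 3*e + 7 and pos - 1 < 3: pos + r < 3*e + 16 and pos < 4 and (2*pos <= v + 2 -> e > -2)
Before e := e - 9: pos + r < 3*e - 11 and pos < 4 and (2*pos <= v + 2 -> e > 7)
Answer: WP = pos + r < 3*e - 11 and pos < 4 and (2*pos <= v + 2 -> e > 7)
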